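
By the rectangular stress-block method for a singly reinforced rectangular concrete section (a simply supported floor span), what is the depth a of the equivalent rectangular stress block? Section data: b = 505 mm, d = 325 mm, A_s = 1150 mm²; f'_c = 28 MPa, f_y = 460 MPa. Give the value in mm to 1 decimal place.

T = A_s f_y = 1150 × 460 = 529000 N = 529 kN.
Setting C = 0.85 f'_c a b equal to T: a = 529000/(0.85 × 28 × 505) = 44.0 mm.

a ≈ 44.0 mm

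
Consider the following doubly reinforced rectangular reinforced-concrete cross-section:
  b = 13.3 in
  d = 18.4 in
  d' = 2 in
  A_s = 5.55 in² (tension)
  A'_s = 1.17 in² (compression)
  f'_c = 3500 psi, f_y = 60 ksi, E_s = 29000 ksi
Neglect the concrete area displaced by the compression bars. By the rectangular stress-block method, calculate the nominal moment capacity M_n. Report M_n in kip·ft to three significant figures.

Assume both steels yield.
a = (A_s − A'_s) f_y/(0.85 f'_c b) = (5.55 − 1.17) × 60/(0.85 × 3.5 × 13.3) = 6.642 in.
c = a/β₁ = 6.642/0.85 = 7.814 in; ε'_s = 0.003(c − d')/c = 0.0022 ≥ ε_y = 0.0021, so the compression steel yields.
M_n = (A_s − A'_s) f_y (d − a/2) + A'_s f_y (d − d') = 262.8 × (18.4 − 3.321) + 70.2 × (18.4 − 2) = 3962.8 + 1151.3 = 5114.1 kip·in = 5114.1/12 = 426.18 kip·ft.

M_n ≈ 426 kip·ft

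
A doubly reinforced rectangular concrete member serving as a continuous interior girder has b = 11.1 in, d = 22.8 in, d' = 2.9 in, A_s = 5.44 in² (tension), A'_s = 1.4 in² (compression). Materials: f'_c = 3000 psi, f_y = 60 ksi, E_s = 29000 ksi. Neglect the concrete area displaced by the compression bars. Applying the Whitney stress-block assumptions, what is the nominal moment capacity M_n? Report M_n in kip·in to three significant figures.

Assume both steels yield.
a = (A_s − A'_s) f_y/(0.85 f'_c b) = (5.44 − 1.4) × 60/(0.85 × 3 × 11.1) = 8.564 in.
c = a/β₁ = 8.564/0.85 = 10.075 in; ε'_s = 0.003(c − d')/c = 0.0021 ≥ ε_y = 0.0021, so the compression steel yields.
M_n = (A_s − A'_s) f_y (d − a/2) + A'_s f_y (d − d') = 242.4 × (22.8 − 4.282) + 84 × (22.8 − 2.9) = 4488.8 + 1671.6 = 6160.4 kip·in.

M_n ≈ 6160 kip·in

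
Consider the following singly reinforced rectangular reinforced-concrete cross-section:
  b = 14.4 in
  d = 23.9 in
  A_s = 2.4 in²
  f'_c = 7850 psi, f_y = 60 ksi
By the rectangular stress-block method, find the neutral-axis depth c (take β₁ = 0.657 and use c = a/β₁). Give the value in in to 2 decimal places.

c ≈ 2.28 in

T = A_s f_y = 2.4 × 60 = 144 kips.
a = T/(0.85 f'_c b) = 144/(0.85 × 7.85 × 14.4) = 1.4987 in.
With β₁ = 0.657, c = a/β₁ = 1.4987/0.657 = 2.28 in.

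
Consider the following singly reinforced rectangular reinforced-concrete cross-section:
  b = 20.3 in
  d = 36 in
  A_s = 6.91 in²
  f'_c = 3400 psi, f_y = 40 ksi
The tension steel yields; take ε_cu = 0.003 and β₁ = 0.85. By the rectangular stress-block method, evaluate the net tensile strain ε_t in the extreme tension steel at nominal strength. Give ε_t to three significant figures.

ε_t ≈ 0.0165

a = A_s f_y/(0.85 f'_c b) = 4.711 in.
β₁ = 0.85, so c = a/β₁ = 4.711/0.85 = 5.542 in.
From the linear strain diagram with ε_cu = 0.003: ε_t = 0.003 (d − c)/c = 0.003 × (36 − 5.542)/5.542 = 0.0165.
Since ε_t ≥ 0.005, the section is tension-controlled.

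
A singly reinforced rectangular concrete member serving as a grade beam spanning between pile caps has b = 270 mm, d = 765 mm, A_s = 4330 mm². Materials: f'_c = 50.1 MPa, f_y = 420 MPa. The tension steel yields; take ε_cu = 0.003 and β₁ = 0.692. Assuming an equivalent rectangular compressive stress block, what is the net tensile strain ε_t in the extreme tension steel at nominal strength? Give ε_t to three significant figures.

ε_t ≈ 0.00704

a = A_s f_y/(0.85 f'_c b) = 158.17 mm.
β₁ = 0.692, so c = a/β₁ = 158.17/0.692 = 228.57 mm.
From the linear strain diagram with ε_cu = 0.003: ε_t = 0.003 (d − c)/c = 0.003 × (765 − 228.57)/228.57 = 0.00704.
Since ε_t ≥ 0.005, the section is tension-controlled.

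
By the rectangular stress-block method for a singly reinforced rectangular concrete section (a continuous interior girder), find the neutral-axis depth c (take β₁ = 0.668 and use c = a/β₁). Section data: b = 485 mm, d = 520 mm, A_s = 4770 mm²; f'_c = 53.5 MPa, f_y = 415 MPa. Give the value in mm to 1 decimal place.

c ≈ 134.4 mm

T = A_s f_y = 4770 × 415 = 1979550 N = 1979.55 kN.
Setting C = 0.85 f'_c a b equal to T: a = 1979550/(0.85 × 53.5 × 485) = 89.754 mm.
With β₁ = 0.668, c = a/β₁ = 89.754/0.668 = 134.4 mm.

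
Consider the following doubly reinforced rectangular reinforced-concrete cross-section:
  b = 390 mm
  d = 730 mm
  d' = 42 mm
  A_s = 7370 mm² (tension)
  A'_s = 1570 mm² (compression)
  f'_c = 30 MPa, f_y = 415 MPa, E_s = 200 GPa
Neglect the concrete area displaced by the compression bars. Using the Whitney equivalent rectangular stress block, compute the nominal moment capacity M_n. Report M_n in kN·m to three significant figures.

Assume both tension and compression steel yield.
Net tension couple steel: A_s − A'_s = 5800 mm².
a = (A_s − A'_s) f_y / (0.85 f'_c b) = 2407000/(0.85 × 30 × 390) = 242.03 mm.
c = a/β₁ = 242.03/0.836 = 289.51 mm; ε'_s = 0.003(c − d')/c = 0.0026 ≥ f_y/E_s = 0.0021, so compression steel does yield.
M_n = (A_s − A'_s) f_y (d − a/2) + A'_s f_y (d − d') = [2407000 × (730 − 121.015) + 651550 × (730 − 42)] × 10⁻⁶ = 1465.83 + 448.27 = 1914.10 kN·m.

M_n ≈ 1910 kN·m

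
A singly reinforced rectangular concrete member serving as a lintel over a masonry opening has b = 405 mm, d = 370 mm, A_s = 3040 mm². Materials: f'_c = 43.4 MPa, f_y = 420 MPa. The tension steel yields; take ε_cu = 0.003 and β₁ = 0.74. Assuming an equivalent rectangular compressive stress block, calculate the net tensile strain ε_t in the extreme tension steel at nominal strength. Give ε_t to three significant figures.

a = A_s f_y/(0.85 f'_c b) = 85.46 mm.
β₁ = 0.74, so c = a/β₁ = 85.46/0.74 = 115.49 mm.
From the linear strain diagram with ε_cu = 0.003: ε_t = 0.003 (d − c)/c = 0.003 × (370 − 115.49)/115.49 = 0.00661.
Since ε_t ≥ 0.005, the section is tension-controlled.

ε_t ≈ 0.00661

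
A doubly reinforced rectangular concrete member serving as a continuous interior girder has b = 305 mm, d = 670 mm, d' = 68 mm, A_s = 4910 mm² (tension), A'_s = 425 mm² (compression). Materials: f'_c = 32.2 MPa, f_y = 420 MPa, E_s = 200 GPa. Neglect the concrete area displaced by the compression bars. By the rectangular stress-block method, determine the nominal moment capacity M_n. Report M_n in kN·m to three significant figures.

Assume both tension and compression steel yield.
Net tension couple steel: A_s − A'_s = 4485 mm².
a = (A_s − A'_s) f_y / (0.85 f'_c b) = 1883700/(0.85 × 32.2 × 305) = 225.65 mm.
c = a/β₁ = 225.65/0.82 = 275.18 mm; ε'_s = 0.003(c − d')/c = 0.0023 ≥ f_y/E_s = 0.0021, so compression steel does yield.
M_n = (A_s − A'_s) f_y (d − a/2) + A'_s f_y (d − d') = [1883700 × (670 − 112.825) + 178500 × (670 − 68)] × 10⁻⁶ = 1049.55 + 107.46 = 1157.01 kN·m.

M_n ≈ 1160 kN·m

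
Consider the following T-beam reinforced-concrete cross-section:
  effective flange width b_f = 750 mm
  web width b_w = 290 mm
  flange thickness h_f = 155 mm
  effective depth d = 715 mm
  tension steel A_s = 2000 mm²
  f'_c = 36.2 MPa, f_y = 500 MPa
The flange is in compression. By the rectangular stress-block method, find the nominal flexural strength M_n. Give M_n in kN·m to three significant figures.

Tension: T = A_s f_y = 2000 × 500 = 1000000 N.
Try a within the flange: a = T/(0.85 f'_c b_f) = 1000000/(0.85 × 36.2 × 750) = 43.33 mm.
Since a = 43.33 ≤ h_f = 155 mm, the stress block lies entirely in the flange; analyse as a rectangular beam of width b_f.
M_n = T(d − a/2) = 1000000 × (715 − 21.665) = 693.34 × 10⁶ N·mm.
M_n = 693.34 kN·m.

M_n ≈ 693 kN·m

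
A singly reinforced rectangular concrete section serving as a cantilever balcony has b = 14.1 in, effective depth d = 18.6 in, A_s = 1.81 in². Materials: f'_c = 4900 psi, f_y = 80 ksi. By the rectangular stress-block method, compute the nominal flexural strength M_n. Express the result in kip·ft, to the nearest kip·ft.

T = A_s f_y = 1.81 × 80 = 144.8 kips.
a = T/(0.85 f'_c b) = 144.8/(0.85 × 4.9 × 14.1) = 2.466 in.
M_n = T(d − a/2) = 144.8 × (18.6 − 1.233) = 2514.7 kip·in = 2514.7/12 = 209.56 kip·ft.

M_n ≈ 210 kip·ft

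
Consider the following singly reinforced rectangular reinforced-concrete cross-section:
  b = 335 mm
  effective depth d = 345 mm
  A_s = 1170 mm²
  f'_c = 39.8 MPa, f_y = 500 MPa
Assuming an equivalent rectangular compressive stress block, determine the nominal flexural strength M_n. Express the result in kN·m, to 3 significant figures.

T = A_s f_y = 1170 × 500 = 585000 N = 585 kN.
From C = T: a = T/(0.85 f'_c b) = 585000/(0.85 × 39.8 × 335) = 51.62 mm.
M_n = T(d − a/2) = 585 kN × (345 − 25.81) mm = 186.73 kN·m.

M_n ≈ 187 kN·m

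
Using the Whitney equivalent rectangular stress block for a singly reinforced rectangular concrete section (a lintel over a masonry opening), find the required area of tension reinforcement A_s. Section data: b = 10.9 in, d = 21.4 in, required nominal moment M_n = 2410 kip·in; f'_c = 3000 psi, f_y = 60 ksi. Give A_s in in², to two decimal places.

A_s ≈ 2.10 in²

From M_n = 0.85 f'_c a b (d − a/2):
a = d − √(d² − 2M_n/(0.85 f'_c b)) = 21.4 − √(21.4² − 2 × 2410/(0.85 × 3 × 10.9)) = 4.531 in.
A_s = 0.85 f'_c a b / f_y = 0.85 × 3 × 4.531 × 10.9 / 60 = 2.099 in².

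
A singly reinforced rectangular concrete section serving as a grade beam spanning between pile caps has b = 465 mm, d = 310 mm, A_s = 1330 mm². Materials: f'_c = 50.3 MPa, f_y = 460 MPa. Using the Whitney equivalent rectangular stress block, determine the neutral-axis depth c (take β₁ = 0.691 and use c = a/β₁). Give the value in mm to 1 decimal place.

c ≈ 44.5 mm

T = A_s f_y = 1330 × 460 = 611800 N = 611.8 kN.
Setting C = 0.85 f'_c a b equal to T: a = 611800/(0.85 × 50.3 × 465) = 30.773 mm.
With β₁ = 0.691, c = a/β₁ = 30.773/0.691 = 44.5 mm.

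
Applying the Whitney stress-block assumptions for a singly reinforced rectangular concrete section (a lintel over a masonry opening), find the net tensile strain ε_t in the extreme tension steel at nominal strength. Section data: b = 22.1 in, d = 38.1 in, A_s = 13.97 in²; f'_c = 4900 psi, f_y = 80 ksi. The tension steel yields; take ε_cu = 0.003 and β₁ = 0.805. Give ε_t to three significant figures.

a = A_s f_y/(0.85 f'_c b) = 12.142 in.
β₁ = 0.805, so c = a/β₁ = 12.142/0.805 = 15.083 in.
From the linear strain diagram with ε_cu = 0.003: ε_t = 0.003 (d − c)/c = 0.003 × (38.1 − 15.083)/15.083 = 0.00458.
ε_t is between 0.004 and 0.005 — transition zone.

ε_t ≈ 0.00458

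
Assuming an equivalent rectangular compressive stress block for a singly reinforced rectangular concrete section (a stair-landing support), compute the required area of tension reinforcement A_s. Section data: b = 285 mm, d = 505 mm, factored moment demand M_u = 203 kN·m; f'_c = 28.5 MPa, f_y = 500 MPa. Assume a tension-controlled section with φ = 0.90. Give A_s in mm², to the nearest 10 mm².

M_n = M_u/φ = 203/0.90 = 225.556 kN·m.
With M_n = 0.85 f'_c a b (d − a/2), solve the quadratic for a:
a = d − √(d² − 2M_n/(0.85 f'_c b)) = 505 − √(505² − 2 × 225.556×10⁶/(0.85 × 28.5 × 285)) = 69.47 mm.
A_s = 0.85 f'_c a b / f_y = 0.85 × 28.5 × 69.47 × 285 / 500 = 959.3 mm².

A_s ≈ 960 mm²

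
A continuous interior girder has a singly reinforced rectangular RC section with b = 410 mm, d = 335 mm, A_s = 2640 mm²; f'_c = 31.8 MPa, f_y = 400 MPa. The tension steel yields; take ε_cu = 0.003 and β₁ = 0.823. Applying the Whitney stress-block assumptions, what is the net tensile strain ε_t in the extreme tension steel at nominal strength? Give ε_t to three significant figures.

ε_t ≈ 0.00568

a = A_s f_y/(0.85 f'_c b) = 95.29 mm.
β₁ = 0.823, so c = a/β₁ = 95.29/0.823 = 115.78 mm.
From the linear strain diagram with ε_cu = 0.003: ε_t = 0.003 (d − c)/c = 0.003 × (335 − 115.78)/115.78 = 0.00568.
Since ε_t ≥ 0.005, the section is tension-controlled.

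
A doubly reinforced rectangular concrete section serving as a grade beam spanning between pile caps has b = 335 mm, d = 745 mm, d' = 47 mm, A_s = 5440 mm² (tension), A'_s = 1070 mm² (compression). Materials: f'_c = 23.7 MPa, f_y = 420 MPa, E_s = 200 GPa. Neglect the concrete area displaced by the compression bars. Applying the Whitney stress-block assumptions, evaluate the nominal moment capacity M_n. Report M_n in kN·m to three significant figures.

M_n ≈ 1430 kN·m

Assume both tension and compression steel yield.
Net tension couple steel: A_s − A'_s = 4370 mm².
a = (A_s − A'_s) f_y / (0.85 f'_c b) = 1835400/(0.85 × 23.7 × 335) = 271.97 mm.
c = a/β₁ = 271.97/0.85 = 319.96 mm; ε'_s = 0.003(c − d')/c = 0.0026 ≥ f_y/E_s = 0.0021, so compression steel does yield.
M_n = (A_s − A'_s) f_y (d − a/2) + A'_s f_y (d − d') = [1835400 × (745 − 135.985) + 449400 × (745 − 47)] × 10⁻⁶ = 1117.79 + 313.68 = 1431.47 kN·m.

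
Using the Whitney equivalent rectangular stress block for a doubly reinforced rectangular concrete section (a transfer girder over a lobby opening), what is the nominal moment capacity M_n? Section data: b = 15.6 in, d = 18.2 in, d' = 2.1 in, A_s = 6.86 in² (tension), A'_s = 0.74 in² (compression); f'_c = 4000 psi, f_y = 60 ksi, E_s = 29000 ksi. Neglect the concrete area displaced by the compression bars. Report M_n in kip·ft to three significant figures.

Assume both steels yield.
a = (A_s − A'_s) f_y/(0.85 f'_c b) = (6.86 − 0.74) × 60/(0.85 × 4 × 15.6) = 6.923 in.
c = a/β₁ = 6.923/0.85 = 8.145 in; ε'_s = 0.003(c − d')/c = 0.0022 ≥ ε_y = 0.0021, so the compression steel yields.
M_n = (A_s − A'_s) f_y (d − a/2) + A'_s f_y (d − d') = 367.2 × (18.2 − 3.4615) + 44.4 × (18.2 − 2.1) = 5412.0 + 714.8 = 6126.8 kip·in = 6126.8/12 = 510.57 kip·ft.

M_n ≈ 511 kip·ft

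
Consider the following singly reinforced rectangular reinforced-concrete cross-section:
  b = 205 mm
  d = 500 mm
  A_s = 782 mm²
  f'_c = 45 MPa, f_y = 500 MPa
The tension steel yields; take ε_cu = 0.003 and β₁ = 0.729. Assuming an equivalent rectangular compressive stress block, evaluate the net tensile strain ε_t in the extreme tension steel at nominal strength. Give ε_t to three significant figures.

ε_t ≈ 0.0189

a = A_s f_y/(0.85 f'_c b) = 49.86 mm.
β₁ = 0.729, so c = a/β₁ = 49.86/0.729 = 68.40 mm.
From the linear strain diagram with ε_cu = 0.003: ε_t = 0.003 (d − c)/c = 0.003 × (500 − 68.40)/68.40 = 0.0189.
Since ε_t ≥ 0.005, the section is tension-controlled.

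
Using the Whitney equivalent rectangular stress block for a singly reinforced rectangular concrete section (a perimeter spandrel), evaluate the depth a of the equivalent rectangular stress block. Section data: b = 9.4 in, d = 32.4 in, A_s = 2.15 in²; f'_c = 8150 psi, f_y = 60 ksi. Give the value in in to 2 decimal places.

a ≈ 1.98 in

T = A_s f_y = 2.15 × 60 = 129 kips.
a = T/(0.85 f'_c b) = 129/(0.85 × 8.15 × 9.4) = 1.98 in.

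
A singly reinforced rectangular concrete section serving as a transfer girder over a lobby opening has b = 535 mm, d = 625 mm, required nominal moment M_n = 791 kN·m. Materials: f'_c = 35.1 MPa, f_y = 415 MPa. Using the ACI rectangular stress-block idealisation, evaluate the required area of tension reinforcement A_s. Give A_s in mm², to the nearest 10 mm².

A_s ≈ 3270 mm²

With M_n = 0.85 f'_c a b (d − a/2), solve the quadratic for a:
a = d − √(d² − 2M_n/(0.85 f'_c b)) = 625 − √(625² − 2 × 791×10⁶/(0.85 × 35.1 × 535)) = 85.08 mm.
A_s = 0.85 f'_c a b / f_y = 0.85 × 35.1 × 85.08 × 535 / 415 = 3272.3 mm².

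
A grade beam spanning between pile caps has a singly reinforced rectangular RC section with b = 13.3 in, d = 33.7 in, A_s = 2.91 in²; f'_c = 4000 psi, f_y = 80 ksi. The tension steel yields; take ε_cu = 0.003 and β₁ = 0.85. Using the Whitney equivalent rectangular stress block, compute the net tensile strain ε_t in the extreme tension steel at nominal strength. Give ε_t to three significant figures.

ε_t ≈ 0.0137

a = A_s f_y/(0.85 f'_c b) = 5.148 in.
β₁ = 0.85, so c = a/β₁ = 5.148/0.85 = 6.056 in.
From the linear strain diagram with ε_cu = 0.003: ε_t = 0.003 (d − c)/c = 0.003 × (33.7 − 6.056)/6.056 = 0.0137.
Since ε_t ≥ 0.005, the section is tension-controlled.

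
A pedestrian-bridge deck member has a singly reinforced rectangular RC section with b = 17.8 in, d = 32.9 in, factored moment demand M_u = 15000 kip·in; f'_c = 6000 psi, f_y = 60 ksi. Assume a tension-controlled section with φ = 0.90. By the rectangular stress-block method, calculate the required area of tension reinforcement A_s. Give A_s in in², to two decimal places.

A_s ≈ 9.31 in²

M_n = M_u/φ = 15000/0.90 = 16666.7 kip·in.
From M_n = 0.85 f'_c a b (d − a/2):
a = d − √(d² − 2M_n/(0.85 f'_c b)) = 32.9 − √(32.9² − 2 × 16666.7/(0.85 × 6 × 17.8)) = 6.156 in.
A_s = 0.85 f'_c a b / f_y = 0.85 × 6 × 6.156 × 17.8 / 60 = 9.314 in².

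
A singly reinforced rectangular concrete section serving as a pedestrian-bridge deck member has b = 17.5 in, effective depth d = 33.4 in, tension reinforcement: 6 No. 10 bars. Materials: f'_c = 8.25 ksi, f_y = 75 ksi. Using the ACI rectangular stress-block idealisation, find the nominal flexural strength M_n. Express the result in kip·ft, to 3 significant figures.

M_n ≈ 1480 kip·ft

A_s = 6 × 1.27 = 7.62 in².
T = A_s f_y = 7.62 × 75 = 571.5 kips.
a = T/(0.85 f'_c b) = 571.5/(0.85 × 8.25 × 17.5) = 4.657 in.
M_n = T(d − a/2) = 571.5 × (33.4 − 2.3285) = 17757.4 kip·in = 17757.4/12 = 1479.78 kip·ft.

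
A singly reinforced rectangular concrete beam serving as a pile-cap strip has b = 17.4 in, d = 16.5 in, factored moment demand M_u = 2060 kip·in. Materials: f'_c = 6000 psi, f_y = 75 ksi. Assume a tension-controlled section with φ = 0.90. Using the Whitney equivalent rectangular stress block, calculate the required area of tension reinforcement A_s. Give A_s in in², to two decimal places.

A_s ≈ 1.95 in²

M_n = M_u/φ = 2060/0.90 = 2288.89 kip·in.
From M_n = 0.85 f'_c a b (d − a/2):
a = d − √(d² − 2M_n/(0.85 f'_c b)) = 16.5 − √(16.5² − 2 × 2288.89/(0.85 × 6 × 17.4)) = 1.645 in.
A_s = 0.85 f'_c a b / f_y = 0.85 × 6 × 1.645 × 17.4 / 75 = 1.946 in².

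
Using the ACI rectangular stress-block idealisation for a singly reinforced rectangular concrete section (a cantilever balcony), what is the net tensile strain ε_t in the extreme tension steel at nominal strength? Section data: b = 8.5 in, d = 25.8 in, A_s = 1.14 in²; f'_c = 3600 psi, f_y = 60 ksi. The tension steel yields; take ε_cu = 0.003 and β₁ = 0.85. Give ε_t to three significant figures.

a = A_s f_y/(0.85 f'_c b) = 2.630 in.
β₁ = 0.85, so c = a/β₁ = 2.630/0.85 = 3.094 in.
From the linear strain diagram with ε_cu = 0.003: ε_t = 0.003 (d − c)/c = 0.003 × (25.8 − 3.094)/3.094 = 0.0220.
Since ε_t ≥ 0.005, the section is tension-controlled.

ε_t ≈ 0.0220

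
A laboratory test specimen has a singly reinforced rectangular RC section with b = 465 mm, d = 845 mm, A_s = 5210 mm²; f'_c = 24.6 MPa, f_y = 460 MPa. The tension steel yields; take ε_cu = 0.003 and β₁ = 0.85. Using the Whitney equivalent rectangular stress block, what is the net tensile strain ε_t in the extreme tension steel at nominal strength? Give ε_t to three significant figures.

a = A_s f_y/(0.85 f'_c b) = 246.48 mm.
β₁ = 0.85, so c = a/β₁ = 246.48/0.85 = 289.98 mm.
From the linear strain diagram with ε_cu = 0.003: ε_t = 0.003 (d − c)/c = 0.003 × (845 − 289.98)/289.98 = 0.00574.
Since ε_t ≥ 0.005, the section is tension-controlled.

ε_t ≈ 0.00574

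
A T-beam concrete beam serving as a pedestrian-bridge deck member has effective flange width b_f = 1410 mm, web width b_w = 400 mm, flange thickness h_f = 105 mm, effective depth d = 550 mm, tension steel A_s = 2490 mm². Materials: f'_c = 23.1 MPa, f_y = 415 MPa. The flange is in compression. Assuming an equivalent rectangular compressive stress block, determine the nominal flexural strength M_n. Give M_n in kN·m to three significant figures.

Tension: T = A_s f_y = 2490 × 415 = 1033350 N.
Try a within the flange: a = T/(0.85 f'_c b_f) = 1033350/(0.85 × 23.1 × 1410) = 37.32 mm.
Since a = 37.32 ≤ h_f = 105 mm, the stress block lies entirely in the flange; analyse as a rectangular beam of width b_f.
M_n = T(d − a/2) = 1033350 × (550 − 18.66) = 549.06 × 10⁶ N·mm.
M_n = 549.06 kN·m.

M_n ≈ 549 kN·m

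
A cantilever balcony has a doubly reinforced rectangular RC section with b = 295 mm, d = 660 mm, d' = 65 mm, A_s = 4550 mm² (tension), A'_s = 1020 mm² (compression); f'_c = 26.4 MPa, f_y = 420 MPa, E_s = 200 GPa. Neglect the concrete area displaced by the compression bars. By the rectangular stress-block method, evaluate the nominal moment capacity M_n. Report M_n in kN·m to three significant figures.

M_n ≈ 1070 kN·m

Assume both tension and compression steel yield.
Net tension couple steel: A_s − A'_s = 3530 mm².
a = (A_s − A'_s) f_y / (0.85 f'_c b) = 1482600/(0.85 × 26.4 × 295) = 223.96 mm.
c = a/β₁ = 223.96/0.85 = 263.48 mm; ε'_s = 0.003(c − d')/c = 0.0023 ≥ f_y/E_s = 0.0021, so compression steel does yield.
M_n = (A_s − A'_s) f_y (d − a/2) + A'_s f_y (d − d') = [1482600 × (660 − 111.98) + 428400 × (660 − 65)] × 10⁻⁶ = 812.49 + 254.90 = 1067.39 kN·m.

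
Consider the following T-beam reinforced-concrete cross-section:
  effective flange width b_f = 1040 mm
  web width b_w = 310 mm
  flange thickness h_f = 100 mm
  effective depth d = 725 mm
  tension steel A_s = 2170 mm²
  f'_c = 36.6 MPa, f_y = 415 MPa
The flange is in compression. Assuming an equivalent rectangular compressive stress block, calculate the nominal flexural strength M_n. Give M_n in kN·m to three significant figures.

Tension: T = A_s f_y = 2170 × 415 = 900550 N.
Try a within the flange: a = T/(0.85 f'_c b_f) = 900550/(0.85 × 36.6 × 1040) = 27.83 mm.
Since a = 27.83 ≤ h_f = 100 mm, the stress block lies entirely in the flange; analyse as a rectangular beam of width b_f.
M_n = T(d − a/2) = 900550 × (725 − 13.915) = 640.37 × 10⁶ N·mm.
M_n = 640.37 kN·m.

M_n ≈ 640 kN·m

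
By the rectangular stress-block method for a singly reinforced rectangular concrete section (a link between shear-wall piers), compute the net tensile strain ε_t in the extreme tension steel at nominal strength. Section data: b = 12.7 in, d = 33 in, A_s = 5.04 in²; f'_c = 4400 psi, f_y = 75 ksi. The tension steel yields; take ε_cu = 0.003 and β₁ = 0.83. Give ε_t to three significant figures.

ε_t ≈ 0.00733

a = A_s f_y/(0.85 f'_c b) = 7.958 in.
β₁ = 0.83, so c = a/β₁ = 7.958/0.83 = 9.588 in.
From the linear strain diagram with ε_cu = 0.003: ε_t = 0.003 (d − c)/c = 0.003 × (33 − 9.588)/9.588 = 0.00733.
Since ε_t ≥ 0.005, the section is tension-controlled.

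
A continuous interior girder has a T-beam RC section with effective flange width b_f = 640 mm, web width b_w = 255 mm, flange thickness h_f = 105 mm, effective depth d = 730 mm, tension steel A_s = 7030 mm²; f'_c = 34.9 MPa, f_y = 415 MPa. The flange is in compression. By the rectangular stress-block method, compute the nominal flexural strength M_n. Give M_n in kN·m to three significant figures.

Tension: T = A_s f_y = 7030 × 415 = 2917450 N.
Try a within the flange: a = T/(0.85 f'_c b_f) = 2917450/(0.85 × 34.9 × 640) = 153.67 mm.
a = 153.67 > h_f = 105 mm: the block extends into the web. Split into flange-overhang and web parts.
C_f = 0.85 f'_c (b_f − b_w) h_f = 0.85 × 34.9 × (640 − 255) × 105 = 1199208 N.
Remaining web compression depth: a_w = (T − C_f)/(0.85 f'_c b_w) = (2917450 − 1199208)/(0.85 × 34.9 × 255) = 227.14 mm.
M_n = C_f(d − h_f/2) + (T − C_f)(d − a_w/2) = 1199208 × (730 − 52.5) + 1718242 × (730 − 113.57) = 812.46 + 1059.18 = 1871.64 × 10⁶ N·mm.
M_n = 1871.64 kN·m.

M_n ≈ 1870 kN·m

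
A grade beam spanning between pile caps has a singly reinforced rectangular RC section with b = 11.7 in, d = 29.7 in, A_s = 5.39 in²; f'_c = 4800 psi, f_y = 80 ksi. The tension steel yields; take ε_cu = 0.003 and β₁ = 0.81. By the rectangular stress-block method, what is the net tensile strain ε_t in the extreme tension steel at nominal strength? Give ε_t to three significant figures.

a = A_s f_y/(0.85 f'_c b) = 9.033 in.
β₁ = 0.81, so c = a/β₁ = 9.033/0.81 = 11.152 in.
From the linear strain diagram with ε_cu = 0.003: ε_t = 0.003 (d − c)/c = 0.003 × (29.7 − 11.152)/11.152 = 0.00499.
ε_t is between 0.004 and 0.005 — transition zone.

ε_t ≈ 0.00499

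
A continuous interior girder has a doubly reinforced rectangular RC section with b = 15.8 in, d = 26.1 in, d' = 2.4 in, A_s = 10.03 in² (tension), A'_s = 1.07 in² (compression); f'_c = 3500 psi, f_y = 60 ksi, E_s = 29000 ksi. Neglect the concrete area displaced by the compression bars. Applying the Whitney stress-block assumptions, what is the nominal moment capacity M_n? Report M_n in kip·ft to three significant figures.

Assume both steels yield.
a = (A_s − A'_s) f_y/(0.85 f'_c b) = (10.03 − 1.07) × 60/(0.85 × 3.5 × 15.8) = 11.437 in.
c = a/β₁ = 11.437/0.85 = 13.455 in; ε'_s = 0.003(c − d')/c = 0.0025 ≥ ε_y = 0.0021, so the compression steel yields.
M_n = (A_s − A'_s) f_y (d − a/2) + A'_s f_y (d − d') = 537.6 × (26.1 − 5.7185) + 64.2 × (26.1 − 2.4) = 10957.1 + 1521.5 = 12478.6 kip·in = 12478.6/12 = 1039.88 kip·ft.

M_n ≈ 1040 kip·ft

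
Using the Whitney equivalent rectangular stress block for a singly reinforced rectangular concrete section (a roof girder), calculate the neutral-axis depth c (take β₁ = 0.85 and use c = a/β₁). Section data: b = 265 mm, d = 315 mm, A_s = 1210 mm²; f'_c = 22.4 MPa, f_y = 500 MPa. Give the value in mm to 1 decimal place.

c ≈ 141.1 mm

T = A_s f_y = 1210 × 500 = 605000 N = 605 kN.
Setting C = 0.85 f'_c a b equal to T: a = 605000/(0.85 × 22.4 × 265) = 119.906 mm.
With β₁ = 0.85, c = a/β₁ = 119.906/0.85 = 141.1 mm.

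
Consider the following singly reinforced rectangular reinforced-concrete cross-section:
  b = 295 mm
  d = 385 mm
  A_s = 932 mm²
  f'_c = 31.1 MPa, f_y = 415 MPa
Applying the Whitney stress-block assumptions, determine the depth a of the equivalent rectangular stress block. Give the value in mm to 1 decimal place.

a ≈ 49.6 mm

T = A_s f_y = 932 × 415 = 386780 N = 386.78 kN.
Setting C = 0.85 f'_c a b equal to T: a = 386780/(0.85 × 31.1 × 295) = 49.6 mm.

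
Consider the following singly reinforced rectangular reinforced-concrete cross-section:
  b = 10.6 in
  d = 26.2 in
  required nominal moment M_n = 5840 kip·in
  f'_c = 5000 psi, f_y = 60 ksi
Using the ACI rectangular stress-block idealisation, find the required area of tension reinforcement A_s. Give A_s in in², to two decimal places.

From M_n = 0.85 f'_c a b (d − a/2):
a = d − √(d² − 2M_n/(0.85 f'_c b)) = 26.2 − √(26.2² − 2 × 5840/(0.85 × 5 × 10.6)) = 5.532 in.
A_s = 0.85 f'_c a b / f_y = 0.85 × 5 × 5.532 × 10.6 / 60 = 4.154 in².

A_s ≈ 4.15 in²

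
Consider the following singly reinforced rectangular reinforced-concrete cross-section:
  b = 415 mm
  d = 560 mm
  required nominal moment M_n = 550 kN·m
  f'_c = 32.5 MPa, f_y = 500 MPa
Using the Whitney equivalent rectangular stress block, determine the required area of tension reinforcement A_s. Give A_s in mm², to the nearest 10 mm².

A_s ≈ 2140 mm²

With M_n = 0.85 f'_c a b (d − a/2), solve the quadratic for a:
a = d − √(d² − 2M_n/(0.85 f'_c b)) = 560 − √(560² − 2 × 550×10⁶/(0.85 × 32.5 × 415)) = 93.47 mm.
A_s = 0.85 f'_c a b / f_y = 0.85 × 32.5 × 93.47 × 415 / 500 = 2143.2 mm².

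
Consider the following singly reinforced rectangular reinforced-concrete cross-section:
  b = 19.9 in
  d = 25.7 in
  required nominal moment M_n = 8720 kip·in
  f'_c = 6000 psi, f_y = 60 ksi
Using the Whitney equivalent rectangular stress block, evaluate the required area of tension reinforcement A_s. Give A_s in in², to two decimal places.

A_s ≈ 6.08 in²

From M_n = 0.85 f'_c a b (d − a/2):
a = d − √(d² − 2M_n/(0.85 f'_c b)) = 25.7 − √(25.7² − 2 × 8720/(0.85 × 6 × 19.9)) = 3.595 in.
A_s = 0.85 f'_c a b / f_y = 0.85 × 6 × 3.595 × 19.9 / 60 = 6.081 in².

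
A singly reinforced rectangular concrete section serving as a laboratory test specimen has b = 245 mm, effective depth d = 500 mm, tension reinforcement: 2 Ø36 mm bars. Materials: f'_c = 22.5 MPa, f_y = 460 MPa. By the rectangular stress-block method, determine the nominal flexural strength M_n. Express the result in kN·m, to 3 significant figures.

M_n ≈ 375 kN·m

A_s = 2 × 1018 = 2036 mm².
T = A_s f_y = 2036 × 460 = 936560 N = 936.56 kN.
From C = T: a = T/(0.85 f'_c b) = 936560/(0.85 × 22.5 × 245) = 199.88 mm.
M_n = T(d − a/2) = 936.56 kN × (500 − 99.94) mm = 374.68 kN·m.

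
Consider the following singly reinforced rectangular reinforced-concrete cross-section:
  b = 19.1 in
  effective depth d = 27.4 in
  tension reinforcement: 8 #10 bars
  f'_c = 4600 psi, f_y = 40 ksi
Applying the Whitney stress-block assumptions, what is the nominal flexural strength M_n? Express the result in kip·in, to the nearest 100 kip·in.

A_s = 8 × 1.27 = 10.16 in².
T = A_s f_y = 10.16 × 40 = 406.4 kips.
a = T/(0.85 f'_c b) = 406.4/(0.85 × 4.6 × 19.1) = 5.442 in.
M_n = T(d − a/2) = 406.4 × (27.4 − 2.721) = 10029.5 kip·in.

M_n ≈ 10000 kip·in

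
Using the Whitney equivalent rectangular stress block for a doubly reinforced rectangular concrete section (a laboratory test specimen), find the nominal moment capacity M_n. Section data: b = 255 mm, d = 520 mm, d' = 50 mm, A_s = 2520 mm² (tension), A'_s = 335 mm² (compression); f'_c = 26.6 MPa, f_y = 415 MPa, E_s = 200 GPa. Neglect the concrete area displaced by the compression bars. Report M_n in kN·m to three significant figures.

Assume both tension and compression steel yield.
Net tension couple steel: A_s − A'_s = 2185 mm².
a = (A_s − A'_s) f_y / (0.85 f'_c b) = 906775/(0.85 × 26.6 × 255) = 157.27 mm.
c = a/β₁ = 157.27/0.85 = 185.02 mm; ε'_s = 0.003(c − d')/c = 0.0022 ≥ f_y/E_s = 0.0021, so compression steel does yield.
M_n = (A_s − A'_s) f_y (d − a/2) + A'_s f_y (d − d') = [906775 × (520 − 78.635) + 139025 × (520 − 50)] × 10⁻⁶ = 400.22 + 65.34 = 465.56 kN·m.

M_n ≈ 466 kN·m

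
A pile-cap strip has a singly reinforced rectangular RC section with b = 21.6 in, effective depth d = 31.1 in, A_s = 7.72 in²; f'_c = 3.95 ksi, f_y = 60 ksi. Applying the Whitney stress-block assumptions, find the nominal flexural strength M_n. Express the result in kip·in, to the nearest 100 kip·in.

T = A_s f_y = 7.72 × 60 = 463.2 kips.
a = T/(0.85 f'_c b) = 463.2/(0.85 × 3.95 × 21.6) = 6.387 in.
M_n = T(d − a/2) = 463.2 × (31.1 − 3.1935) = 12926.3 kip·in.

M_n ≈ 12900 kip·in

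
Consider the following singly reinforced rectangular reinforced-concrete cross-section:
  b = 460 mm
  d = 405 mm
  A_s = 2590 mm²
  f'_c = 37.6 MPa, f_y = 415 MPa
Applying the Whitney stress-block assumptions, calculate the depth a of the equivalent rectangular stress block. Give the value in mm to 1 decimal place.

T = A_s f_y = 2590 × 415 = 1074850 N = 1074.85 kN.
Setting C = 0.85 f'_c a b equal to T: a = 1074850/(0.85 × 37.6 × 460) = 73.1 mm.

a ≈ 73.1 mm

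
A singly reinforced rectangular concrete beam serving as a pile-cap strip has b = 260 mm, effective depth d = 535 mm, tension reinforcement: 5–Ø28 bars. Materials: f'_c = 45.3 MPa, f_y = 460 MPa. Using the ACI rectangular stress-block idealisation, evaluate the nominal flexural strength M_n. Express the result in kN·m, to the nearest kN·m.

M_n ≈ 658 kN·m

A_s = 5 × 616 = 3080 mm².
T = A_s f_y = 3080 × 460 = 1416800 N = 1416.8 kN.
From C = T: a = T/(0.85 f'_c b) = 1416800/(0.85 × 45.3 × 260) = 141.52 mm.
M_n = T(d − a/2) = 1416.8 kN × (535 − 70.76) mm = 657.74 kN·m.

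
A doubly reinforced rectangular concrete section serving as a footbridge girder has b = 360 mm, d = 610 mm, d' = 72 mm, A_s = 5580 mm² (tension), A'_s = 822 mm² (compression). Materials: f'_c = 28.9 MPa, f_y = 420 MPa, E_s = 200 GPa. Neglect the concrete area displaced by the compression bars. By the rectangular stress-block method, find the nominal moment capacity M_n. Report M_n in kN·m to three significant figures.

Assume both tension and compression steel yield.
Net tension couple steel: A_s − A'_s = 4758 mm².
a = (A_s − A'_s) f_y / (0.85 f'_c b) = 1998360/(0.85 × 28.9 × 360) = 225.97 mm.
c = a/β₁ = 225.97/0.844 = 267.74 mm; ε'_s = 0.003(c − d')/c = 0.0022 ≥ f_y/E_s = 0.0021, so compression steel does yield.
M_n = (A_s − A'_s) f_y (d − a/2) + A'_s f_y (d − d') = [1998360 × (610 − 112.985) + 345240 × (610 − 72)] × 10⁻⁶ = 993.21 + 185.74 = 1178.95 kN·m.

M_n ≈ 1180 kN·m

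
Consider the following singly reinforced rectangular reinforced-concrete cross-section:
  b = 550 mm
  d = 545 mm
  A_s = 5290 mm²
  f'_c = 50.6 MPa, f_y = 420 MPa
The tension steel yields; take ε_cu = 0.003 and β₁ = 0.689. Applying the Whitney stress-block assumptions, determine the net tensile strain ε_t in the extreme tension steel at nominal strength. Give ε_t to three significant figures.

ε_t ≈ 0.00899

a = A_s f_y/(0.85 f'_c b) = 93.92 mm.
β₁ = 0.689, so c = a/β₁ = 93.92/0.689 = 136.31 mm.
From the linear strain diagram with ε_cu = 0.003: ε_t = 0.003 (d − c)/c = 0.003 × (545 − 136.31)/136.31 = 0.00899.
Since ε_t ≥ 0.005, the section is tension-controlled.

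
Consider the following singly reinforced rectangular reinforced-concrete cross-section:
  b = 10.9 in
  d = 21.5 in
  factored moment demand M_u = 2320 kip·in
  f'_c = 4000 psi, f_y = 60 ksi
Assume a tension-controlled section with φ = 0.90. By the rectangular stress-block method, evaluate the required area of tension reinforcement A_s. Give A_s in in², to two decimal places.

A_s ≈ 2.18 in²

M_n = M_u/φ = 2320/0.90 = 2577.78 kip·in.
From M_n = 0.85 f'_c a b (d − a/2):
a = d − √(d² − 2M_n/(0.85 f'_c b)) = 21.5 − √(21.5² − 2 × 2577.78/(0.85 × 4 × 10.9)) = 3.524 in.
A_s = 0.85 f'_c a b / f_y = 0.85 × 4 × 3.524 × 10.9 / 60 = 2.177 in².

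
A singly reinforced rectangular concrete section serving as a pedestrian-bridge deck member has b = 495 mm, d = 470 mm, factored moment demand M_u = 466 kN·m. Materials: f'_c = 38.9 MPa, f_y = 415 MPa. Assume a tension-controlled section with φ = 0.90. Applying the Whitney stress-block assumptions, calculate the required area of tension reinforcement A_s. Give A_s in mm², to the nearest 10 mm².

A_s ≈ 2880 mm²

M_n = M_u/φ = 466/0.90 = 517.778 kN·m.
With M_n = 0.85 f'_c a b (d − a/2), solve the quadratic for a:
a = d − √(d² − 2M_n/(0.85 f'_c b)) = 470 − √(470² − 2 × 517.778×10⁶/(0.85 × 38.9 × 495)) = 72.97 mm.
A_s = 0.85 f'_c a b / f_y = 0.85 × 38.9 × 72.97 × 495 / 415 = 2877.9 mm².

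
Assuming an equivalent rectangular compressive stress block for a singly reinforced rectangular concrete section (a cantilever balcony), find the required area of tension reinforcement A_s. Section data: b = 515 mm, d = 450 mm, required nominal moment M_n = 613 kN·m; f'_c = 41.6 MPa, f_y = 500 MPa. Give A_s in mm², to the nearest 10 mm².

A_s ≈ 3000 mm²

With M_n = 0.85 f'_c a b (d − a/2), solve the quadratic for a:
a = d − √(d² − 2M_n/(0.85 f'_c b)) = 450 − √(450² − 2 × 613×10⁶/(0.85 × 41.6 × 515)) = 82.34 mm.
A_s = 0.85 f'_c a b / f_y = 0.85 × 41.6 × 82.34 × 515 / 500 = 2998.9 mm².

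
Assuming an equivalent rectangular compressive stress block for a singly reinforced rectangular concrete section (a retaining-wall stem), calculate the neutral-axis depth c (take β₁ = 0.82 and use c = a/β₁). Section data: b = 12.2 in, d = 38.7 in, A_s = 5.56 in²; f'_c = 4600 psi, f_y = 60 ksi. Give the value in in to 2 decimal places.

T = A_s f_y = 5.56 × 60 = 333.6 kips.
a = T/(0.85 f'_c b) = 333.6/(0.85 × 4.6 × 12.2) = 6.9934 in.
With β₁ = 0.82, c = a/β₁ = 6.9934/0.82 = 8.53 in.

c ≈ 8.53 in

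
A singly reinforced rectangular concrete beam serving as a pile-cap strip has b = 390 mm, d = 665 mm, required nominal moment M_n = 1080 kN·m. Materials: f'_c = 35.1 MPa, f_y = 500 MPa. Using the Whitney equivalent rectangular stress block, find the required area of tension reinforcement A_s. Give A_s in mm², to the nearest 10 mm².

A_s ≈ 3690 mm²

With M_n = 0.85 f'_c a b (d − a/2), solve the quadratic for a:
a = d − √(d² − 2M_n/(0.85 f'_c b)) = 665 − √(665² − 2 × 1080×10⁶/(0.85 × 35.1 × 390)) = 158.45 mm.
A_s = 0.85 f'_c a b / f_y = 0.85 × 35.1 × 158.45 × 390 / 500 = 3687.3 mm².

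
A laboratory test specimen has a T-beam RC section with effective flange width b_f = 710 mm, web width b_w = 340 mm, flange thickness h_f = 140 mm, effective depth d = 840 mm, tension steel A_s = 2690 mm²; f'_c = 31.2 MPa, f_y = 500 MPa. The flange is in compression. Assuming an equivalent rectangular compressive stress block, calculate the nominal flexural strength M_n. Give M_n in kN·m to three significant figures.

Tension: T = A_s f_y = 2690 × 500 = 1345000 N.
Try a within the flange: a = T/(0.85 f'_c b_f) = 1345000/(0.85 × 31.2 × 710) = 71.43 mm.
Since a = 71.43 ≤ h_f = 140 mm, the stress block lies entirely in the flange; analyse as a rectangular beam of width b_f.
M_n = T(d − a/2) = 1345000 × (840 − 35.715) = 1081.76 × 10⁶ N·mm.
M_n = 1081.76 kN·m.

M_n ≈ 1080 kN·m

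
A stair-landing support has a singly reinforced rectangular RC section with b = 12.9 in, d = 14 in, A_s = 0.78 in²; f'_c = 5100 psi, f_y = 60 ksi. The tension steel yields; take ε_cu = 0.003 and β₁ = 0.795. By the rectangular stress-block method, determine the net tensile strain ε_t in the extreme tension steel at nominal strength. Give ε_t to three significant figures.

a = A_s f_y/(0.85 f'_c b) = 0.837 in.
β₁ = 0.795, so c = a/β₁ = 0.837/0.795 = 1.053 in.
From the linear strain diagram with ε_cu = 0.003: ε_t = 0.003 (d − c)/c = 0.003 × (14 − 1.053)/1.053 = 0.0369.
Since ε_t ≥ 0.005, the section is tension-controlled.

ε_t ≈ 0.0369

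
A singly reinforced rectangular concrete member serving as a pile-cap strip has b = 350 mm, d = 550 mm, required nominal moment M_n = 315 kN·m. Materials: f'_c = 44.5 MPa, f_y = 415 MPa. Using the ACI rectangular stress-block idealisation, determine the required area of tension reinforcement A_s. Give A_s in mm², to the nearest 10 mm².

A_s ≈ 1440 mm²

With M_n = 0.85 f'_c a b (d − a/2), solve the quadratic for a:
a = d − √(d² − 2M_n/(0.85 f'_c b)) = 550 − √(550² − 2 × 315×10⁶/(0.85 × 44.5 × 350)) = 45.11 mm.
A_s = 0.85 f'_c a b / f_y = 0.85 × 44.5 × 45.11 × 350 / 415 = 1439.0 mm².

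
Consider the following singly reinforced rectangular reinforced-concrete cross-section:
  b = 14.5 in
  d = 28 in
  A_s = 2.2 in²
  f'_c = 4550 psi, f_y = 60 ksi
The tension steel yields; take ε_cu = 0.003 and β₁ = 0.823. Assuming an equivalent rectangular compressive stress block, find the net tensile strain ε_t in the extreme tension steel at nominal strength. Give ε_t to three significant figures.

ε_t ≈ 0.0264

a = A_s f_y/(0.85 f'_c b) = 2.354 in.
β₁ = 0.823, so c = a/β₁ = 2.354/0.823 = 2.860 in.
From the linear strain diagram with ε_cu = 0.003: ε_t = 0.003 (d − c)/c = 0.003 × (28 − 2.860)/2.860 = 0.0264.
Since ε_t ≥ 0.005, the section is tension-controlled.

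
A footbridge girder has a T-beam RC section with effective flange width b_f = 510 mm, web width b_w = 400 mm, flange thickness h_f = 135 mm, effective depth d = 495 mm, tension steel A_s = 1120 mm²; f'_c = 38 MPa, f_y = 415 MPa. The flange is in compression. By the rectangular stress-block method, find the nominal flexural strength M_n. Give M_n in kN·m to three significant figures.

M_n ≈ 224 kN·m

Tension: T = A_s f_y = 1120 × 415 = 464800 N.
Try a within the flange: a = T/(0.85 f'_c b_f) = 464800/(0.85 × 38 × 510) = 28.22 mm.
Since a = 28.22 ≤ h_f = 135 mm, the stress block lies entirely in the flange; analyse as a rectangular beam of width b_f.
M_n = T(d − a/2) = 464800 × (495 − 14.11) = 223.52 × 10⁶ N·mm.
M_n = 223.52 kN·m.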